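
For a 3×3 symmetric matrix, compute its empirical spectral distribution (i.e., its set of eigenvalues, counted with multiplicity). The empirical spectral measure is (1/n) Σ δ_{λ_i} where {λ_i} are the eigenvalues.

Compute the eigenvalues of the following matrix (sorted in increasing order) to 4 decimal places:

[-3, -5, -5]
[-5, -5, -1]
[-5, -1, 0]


Since M is real symmetric, all three eigenvalues are real; they are the roots of det(λI − M) = λ³ − (tr M) λ² + s λ − det M, where s is the sum of the principal 2×2 minors.
tr M = -3 + (-5) + 0 = -8.
s = ((-3)·(-5) − (-5)²) + ((-3)·0 − (-5)²) + ((-5)·0 − (-1)²) = -10 + (-25) + (-1) = -36.
det M (expand along row 1) = (-3)·(-1) − (-5)·(-5) + (-5)·(-20) = 78.
Characteristic polynomial: λ³ + 8λ² − 36λ − 78 = 0.
Substitute λ = y + (tr M)/3 = y − 2.666667 to remove the quadratic term: y³ + p·y + q = 0 with p = s − (tr M)²/3 = -57.333333 and q = −2(tr M)³/27 + (tr M)·s/3 − det M = 55.925926.
Three real roots ⇒ use the trigonometric (Viète) form: r = 2√(−p/3) = 8.743251, φ = arccos(3q/(p·r)) = arccos(-0.334699) = 1.912082 rad.
y_k = r·cos(φ/3 − 2πk/3) for k = 0, 1, 2 gives y = 7.026681, 0.992505, -8.019186.
λ_k = y_k − 2.666667 gives λ = 4.3600, -1.6742, -10.6859 (check: the sum is -8.0000 = tr M).

Eigenvalues sorted in increasing order: [-10.6859, -1.6742, 4.3600].


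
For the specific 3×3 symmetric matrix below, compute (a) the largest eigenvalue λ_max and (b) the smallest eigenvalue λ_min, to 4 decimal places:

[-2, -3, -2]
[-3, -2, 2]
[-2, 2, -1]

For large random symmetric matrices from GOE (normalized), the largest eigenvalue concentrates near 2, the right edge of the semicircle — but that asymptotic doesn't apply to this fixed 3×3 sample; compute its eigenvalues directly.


Since M is real symmetric, all three eigenvalues are real; they are the roots of det(λI − M) = λ³ − (tr M) λ² + s λ − det M, where s is the sum of the principal 2×2 minors.
tr M = -2 + (-2) + (-1) = -5.
s = ((-2)·(-2) − (-3)²) + ((-2)·(-1) − (-2)²) + ((-2)·(-1) − 2²) = -5 + (-2) + (-2) = -9.
det M (expand along row 1) = (-2)·(-2) − (-3)·7 + (-2)·(-10) = 45.
Characteristic polynomial: λ³ + 5λ² − 9λ − 45 = 0.
Substitute λ = y + (tr M)/3 = y − 1.666667 to remove the quadratic term: y³ + p·y + q = 0 with p = s − (tr M)²/3 = -17.333333 and q = −2(tr M)³/27 + (tr M)·s/3 − det M = -20.740741.
Three real roots ⇒ use the trigonometric (Viète) form: r = 2√(−p/3) = 4.807402, φ = arccos(3q/(p·r)) = arccos(0.746712) = 0.727692 rad.
y_k = r·cos(φ/3 − 2πk/3) for k = 0, 1, 2 gives y = 4.666667, -1.333333, -3.333333.
λ_k = y_k − 1.666667 gives λ = 3.0000, -3.0000, -5.0000 (check: the sum is -5.0000 = tr M).

Hence λ_max = 3.0000 and λ_min = -5.0000.


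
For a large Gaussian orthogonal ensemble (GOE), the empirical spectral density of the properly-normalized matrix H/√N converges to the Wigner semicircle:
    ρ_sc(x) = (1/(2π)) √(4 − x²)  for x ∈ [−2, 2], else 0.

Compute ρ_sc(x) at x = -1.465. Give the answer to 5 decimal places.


ρ_sc(x) = (1/(2π)) √(4 − x²). With x = -1.465:
  4 − x² = 4 − (-1.465)² = 4 − 2.146225 = 1.853775.
  √(4 − x²) = 1.361534.
  1/(2π) = 0.159155.
  ρ_sc(-1.465) = 0.159155 · 1.361534 = 0.216695.

Rounded to 5 decimal places: ρ_sc(-1.465) ≈ 0.21669.


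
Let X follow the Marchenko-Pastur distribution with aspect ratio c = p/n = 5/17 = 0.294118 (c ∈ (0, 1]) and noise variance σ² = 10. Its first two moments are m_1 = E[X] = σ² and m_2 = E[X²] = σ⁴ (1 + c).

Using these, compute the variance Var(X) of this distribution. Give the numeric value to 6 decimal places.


m_1 = E[X] = σ² = 10, so m_1² = 100.
m_2 = E[X²] = σ⁴ (1 + c) = 100 · (1 + 0.294118) = 100 · 1.294118 = 129.411765.
(Note m_2 − m_1² simplifies to c · σ⁴ = 0.294118 · 100.)

Var(X) = m_2 − m_1² = 129.411765 − 100 = 29.411765.


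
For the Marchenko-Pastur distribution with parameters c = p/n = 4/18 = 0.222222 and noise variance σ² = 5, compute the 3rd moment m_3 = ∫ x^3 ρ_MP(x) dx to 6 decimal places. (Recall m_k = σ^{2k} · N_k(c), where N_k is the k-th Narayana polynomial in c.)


E[X³] = σ⁶ (1 + 3c + c²) (third MP moment). With σ² = 5 (so σ⁶ = 125) and c = 4/18 = 0.222222: E[X³] = 125 · (1 + 3·0.222222 + (0.222222)²) = 125 · 1.716049.

So E[X^3] = 214.506173.


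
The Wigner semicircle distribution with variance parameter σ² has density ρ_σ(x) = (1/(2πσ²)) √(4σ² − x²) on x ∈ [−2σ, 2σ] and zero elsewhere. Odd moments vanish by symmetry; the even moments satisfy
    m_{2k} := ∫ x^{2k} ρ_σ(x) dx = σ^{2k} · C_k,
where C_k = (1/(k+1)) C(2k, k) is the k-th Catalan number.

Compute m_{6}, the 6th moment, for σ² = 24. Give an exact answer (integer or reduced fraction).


By the scaled semicircle moment identity, m_{2k} = σ^{2k} · C_k with k = 3.
C_3 = (1/(k+1)) · C(2k, k) = (1/4) · C(6, 3) = (1/4) · 20 = 5.
σ^{2k} = (σ²)^k = (24)^3 = 13824.

Therefore m_{6} = σ^{6} · C_3 = 13824 · 5 = 69120.


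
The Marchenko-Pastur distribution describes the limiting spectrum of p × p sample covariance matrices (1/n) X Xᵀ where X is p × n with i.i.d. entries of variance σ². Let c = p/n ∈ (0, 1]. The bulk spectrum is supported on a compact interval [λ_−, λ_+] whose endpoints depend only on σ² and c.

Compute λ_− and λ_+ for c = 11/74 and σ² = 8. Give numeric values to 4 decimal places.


c = 11/74 = 0.148649; √c = 0.385550.
λ_− = σ² (1 − √c)² = 8 · (1 − 0.385550)² = 8 · (0.614450)² = 3.020392.
λ_+ = σ² (1 + √c)² = 8 · (1 + 0.385550)² = 8 · (1.385550)² = 15.357986.

Rounded to 4 decimal places: λ_− ≈ 3.0204, λ_+ ≈ 15.3580.


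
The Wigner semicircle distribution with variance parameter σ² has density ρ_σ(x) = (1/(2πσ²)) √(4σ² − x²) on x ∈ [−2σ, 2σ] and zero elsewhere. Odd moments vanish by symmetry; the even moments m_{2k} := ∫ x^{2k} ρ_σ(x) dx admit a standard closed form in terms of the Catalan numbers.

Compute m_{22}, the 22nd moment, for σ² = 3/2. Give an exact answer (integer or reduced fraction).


By the scaled semicircle moment identity, m_{2k} = σ^{2k} · C_k with k = 11.
C_11 = (1/(k+1)) · C(2k, k) = (1/12) · C(22, 11) = (1/12) · 705432 = 58786.
σ^{2k} = (σ²)^k = (3/2)^11 = 177147/2048.

Therefore m_{22} = σ^{22} · C_11 = (177147/2048) · 58786 = 5206881771/1024.


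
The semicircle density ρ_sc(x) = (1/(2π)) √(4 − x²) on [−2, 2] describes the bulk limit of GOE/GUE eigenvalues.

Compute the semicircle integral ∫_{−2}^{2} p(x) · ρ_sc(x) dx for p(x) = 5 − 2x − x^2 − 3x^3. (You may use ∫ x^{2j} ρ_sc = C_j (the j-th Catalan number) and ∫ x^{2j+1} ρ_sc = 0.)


Write p(x) = Σ a_i x^i, split into monomials and integrate each against ρ_sc separately.
Using ∫ x^{2j} ρ_sc = C_j = (1/(j+1)) C(2j, j) (Catalan numbers) and ∫ x^{2j+1} ρ_sc = 0 (odd monomials vanish by symmetry):
  i = 0 (even): a_0 · C_{0} = 5 · 1 = 5
  i = 1 (odd): ∫ x^1 ρ_sc = 0 (vanishes)
  i = 2 (even): a_2 · C_{1} = -1 · 1 = -1
  i = 3 (odd): ∫ x^3 ρ_sc = 0 (vanishes)

Summing the contributions: ∫_{−2}^{2} p(x) ρ_sc(x) dx = 5 + (-1) = 4.


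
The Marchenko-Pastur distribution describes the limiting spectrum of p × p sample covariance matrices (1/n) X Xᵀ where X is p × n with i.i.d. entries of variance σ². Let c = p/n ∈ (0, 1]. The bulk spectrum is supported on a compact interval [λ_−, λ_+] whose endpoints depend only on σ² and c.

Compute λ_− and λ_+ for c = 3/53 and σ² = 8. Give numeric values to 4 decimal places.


c = 3/53 = 0.056604; √c = 0.237915.
λ_− = σ² (1 − √c)² = 8 · (1 − 0.237915)² = 8 · (0.762085)² = 4.646183.
λ_+ = σ² (1 + √c)² = 8 · (1 + 0.237915)² = 8 · (1.237915)² = 12.259478.

Rounded to 4 decimal places: λ_− ≈ 4.6462, λ_+ ≈ 12.2595.


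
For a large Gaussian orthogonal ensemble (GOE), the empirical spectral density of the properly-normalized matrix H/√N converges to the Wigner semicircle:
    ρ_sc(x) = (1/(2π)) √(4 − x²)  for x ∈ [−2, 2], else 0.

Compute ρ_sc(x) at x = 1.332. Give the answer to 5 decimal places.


ρ_sc(x) = (1/(2π)) √(4 − x²). With x = 1.332:
  4 − x² = 4 − (1.332)² = 4 − 1.774224 = 2.225776.
  √(4 − x²) = 1.491903.
  1/(2π) = 0.159155.
  ρ_sc(1.332) = 0.159155 · 1.491903 = 0.237444.

Rounded to 5 decimal places: ρ_sc(1.332) ≈ 0.23744.


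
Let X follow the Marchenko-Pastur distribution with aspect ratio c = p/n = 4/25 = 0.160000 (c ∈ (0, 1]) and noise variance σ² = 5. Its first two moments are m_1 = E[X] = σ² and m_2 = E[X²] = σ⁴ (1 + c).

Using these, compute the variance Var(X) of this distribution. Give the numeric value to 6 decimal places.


m_1 = E[X] = σ² = 5, so m_1² = 25.
m_2 = E[X²] = σ⁴ (1 + c) = 25 · (1 + 0.160000) = 25 · 1.160000 = 29.000000.
(Note m_2 − m_1² simplifies to c · σ⁴ = 0.160000 · 25.)

Var(X) = m_2 − m_1² = 29.000000 − 25 = 4.000000.


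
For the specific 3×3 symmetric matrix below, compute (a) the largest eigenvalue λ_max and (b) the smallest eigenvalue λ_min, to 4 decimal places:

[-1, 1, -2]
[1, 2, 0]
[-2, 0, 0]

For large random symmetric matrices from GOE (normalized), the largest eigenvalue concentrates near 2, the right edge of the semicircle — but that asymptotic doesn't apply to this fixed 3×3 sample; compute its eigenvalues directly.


Since M is real symmetric, all three eigenvalues are real; they are the roots of det(λI − M) = λ³ − (tr M) λ² + s λ − det M, where s is the sum of the principal 2×2 minors.
tr M = -1 + 2 + 0 = 1.
s = ((-1)·2 − 1²) + ((-1)·0 − (-2)²) + (2·0 − 0²) = -3 + (-4) + 0 = -7.
det M (expand along row 1) = (-1)·0 − 1·0 + (-2)·4 = -8.
Characteristic polynomial: λ³ − λ² − 7λ + 8 = 0.
Substitute λ = y + (tr M)/3 = y + 0.333333 to remove the quadratic term: y³ + p·y + q = 0 with p = s − (tr M)²/3 = -7.333333 and q = −2(tr M)³/27 + (tr M)·s/3 − det M = 5.592593.
Three real roots ⇒ use the trigonometric (Viète) form: r = 2√(−p/3) = 3.126944, φ = arccos(3q/(p·r)) = arccos(-0.731666) = 2.391559 rad.
y_k = r·cos(φ/3 − 2πk/3) for k = 0, 1, 2 gives y = 2.184865, 0.844861, -3.029726.
λ_k = y_k + 0.333333 gives λ = 2.5182, 1.1782, -2.6964 (check: the sum is 1.0000 = tr M).

Hence λ_max = 2.5182 and λ_min = -2.6964.


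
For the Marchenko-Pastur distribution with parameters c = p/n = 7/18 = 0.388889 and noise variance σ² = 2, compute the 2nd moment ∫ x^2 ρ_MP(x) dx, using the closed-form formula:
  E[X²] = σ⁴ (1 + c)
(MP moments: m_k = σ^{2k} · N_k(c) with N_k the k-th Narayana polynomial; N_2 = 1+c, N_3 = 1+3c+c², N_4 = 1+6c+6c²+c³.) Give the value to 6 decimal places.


E[X²] = σ⁴ (1 + c) (second MP moment). With σ² = 2 (so σ⁴ = 4) and c = 7/18 = 0.388889: E[X²] = 4 · (1 + 0.388889) = 4 · 1.388889.

So E[X^2] = 5.555556.


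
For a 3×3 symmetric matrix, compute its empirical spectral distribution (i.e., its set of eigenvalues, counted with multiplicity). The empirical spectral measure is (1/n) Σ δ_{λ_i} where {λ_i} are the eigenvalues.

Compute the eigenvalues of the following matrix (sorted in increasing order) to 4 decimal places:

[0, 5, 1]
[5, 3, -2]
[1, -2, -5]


Since M is real symmetric, all three eigenvalues are real; they are the roots of det(λI − M) = λ³ − (tr M) λ² + s λ − det M, where s is the sum of the principal 2×2 minors.
tr M = 0 + 3 + (-5) = -2.
s = (0·3 − 5²) + (0·(-5) − 1²) + (3·(-5) − (-2)²) = -25 + (-1) + (-19) = -45.
det M (expand along row 1) = 0·(-19) − 5·(-23) + 1·(-13) = 102.
Characteristic polynomial: λ³ + 2λ² − 45λ − 102 = 0.
Substitute λ = y + (tr M)/3 = y − 0.666667 to remove the quadratic term: y³ + p·y + q = 0 with p = s − (tr M)²/3 = -46.333333 and q = −2(tr M)³/27 + (tr M)·s/3 − det M = -71.407407.
Three real roots ⇒ use the trigonometric (Viète) form: r = 2√(−p/3) = 7.859884, φ = arccos(3q/(p·r)) = arccos(0.588240) = 0.941915 rad.
y_k = r·cos(φ/3 − 2πk/3) for k = 0, 1, 2 gives y = 7.475649, -1.635604, -5.840046.
λ_k = y_k − 0.666667 gives λ = 6.8090, -2.3023, -6.5067 (check: the sum is -2.0000 = tr M).

Eigenvalues sorted in increasing order: [-6.5067, -2.3023, 6.8090].


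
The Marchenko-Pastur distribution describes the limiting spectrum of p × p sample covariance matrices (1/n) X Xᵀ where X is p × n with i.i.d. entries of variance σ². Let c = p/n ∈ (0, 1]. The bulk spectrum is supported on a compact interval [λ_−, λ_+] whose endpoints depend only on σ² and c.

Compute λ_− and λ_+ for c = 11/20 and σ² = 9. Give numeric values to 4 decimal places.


c = 11/20 = 0.550000; √c = 0.741620.
λ_− = σ² (1 − √c)² = 9 · (1 − 0.741620)² = 9 · (0.258380)² = 0.600843.
λ_+ = σ² (1 + √c)² = 9 · (1 + 0.741620)² = 9 · (1.741620)² = 27.299157.

Rounded to 4 decimal places: λ_− ≈ 0.6008, λ_+ ≈ 27.2992.


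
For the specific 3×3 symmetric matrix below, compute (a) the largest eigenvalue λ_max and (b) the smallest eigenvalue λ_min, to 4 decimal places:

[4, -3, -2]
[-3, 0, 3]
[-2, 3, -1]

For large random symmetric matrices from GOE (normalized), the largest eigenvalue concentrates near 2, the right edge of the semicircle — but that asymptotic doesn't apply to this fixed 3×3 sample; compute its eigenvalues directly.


Since M is real symmetric, all three eigenvalues are real; they are the roots of det(λI − M) = λ³ − (tr M) λ² + s λ − det M, where s is the sum of the principal 2×2 minors.
tr M = 4 + 0 + (-1) = 3.
s = (4·0 − (-3)²) + (4·(-1) − (-2)²) + (0·(-1) − 3²) = -9 + (-8) + (-9) = -26.
det M (expand along row 1) = 4·(-9) − (-3)·9 + (-2)·(-9) = 9.
Characteristic polynomial: λ³ − 3λ² − 26λ − 9 = 0.
Substitute λ = y + (tr M)/3 = y + 1.000000 to remove the quadratic term: y³ + p·y + q = 0 with p = s − (tr M)²/3 = -29.000000 and q = −2(tr M)³/27 + (tr M)·s/3 − det M = -37.000000.
Three real roots ⇒ use the trigonometric (Viète) form: r = 2√(−p/3) = 6.218253, φ = arccos(3q/(p·r)) = arccos(0.615540) = 0.907725 rad.
y_k = r·cos(φ/3 − 2πk/3) for k = 0, 1, 2 gives y = 5.935772, -1.363219, -4.572553.
λ_k = y_k + 1.000000 gives λ = 6.9358, -0.3632, -3.5726 (check: the sum is 3.0000 = tr M).

Hence λ_max = 6.9358 and λ_min = -3.5726.


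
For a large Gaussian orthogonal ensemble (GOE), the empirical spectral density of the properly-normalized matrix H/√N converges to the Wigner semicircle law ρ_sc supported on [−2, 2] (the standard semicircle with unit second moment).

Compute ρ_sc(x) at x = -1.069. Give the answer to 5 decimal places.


ρ_sc(x) = (1/(2π)) √(4 − x²). With x = -1.069:
  4 − x² = 4 − (-1.069)² = 4 − 1.142761 = 2.857239.
  √(4 − x²) = 1.690337.
  1/(2π) = 0.159155.
  ρ_sc(-1.069) = 0.159155 · 1.690337 = 0.269025.

Rounded to 5 decimal places: ρ_sc(-1.069) ≈ 0.26903.


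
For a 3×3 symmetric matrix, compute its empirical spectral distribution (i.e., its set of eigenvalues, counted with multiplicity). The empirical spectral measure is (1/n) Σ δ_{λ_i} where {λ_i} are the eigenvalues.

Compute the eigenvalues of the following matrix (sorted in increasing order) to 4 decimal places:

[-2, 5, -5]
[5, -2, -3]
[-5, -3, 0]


Since M is real symmetric, all three eigenvalues are real; they are the roots of det(λI − M) = λ³ − (tr M) λ² + s λ − det M, where s is the sum of the principal 2×2 minors.
tr M = -2 + (-2) + 0 = -4.
s = ((-2)·(-2) − 5²) + ((-2)·0 − (-5)²) + ((-2)·0 − (-3)²) = -21 + (-25) + (-9) = -55.
det M (expand along row 1) = (-2)·(-9) − 5·(-15) + (-5)·(-25) = 218.
Characteristic polynomial: λ³ + 4λ² − 55λ − 218 = 0.
Substitute λ = y + (tr M)/3 = y − 1.333333 to remove the quadratic term: y³ + p·y + q = 0 with p = s − (tr M)²/3 = -60.333333 and q = −2(tr M)³/27 + (tr M)·s/3 − det M = -139.925926.
Three real roots ⇒ use the trigonometric (Viète) form: r = 2√(−p/3) = 8.969083, φ = arccos(3q/(p·r)) = arccos(0.775736) = 0.682915 rad.
y_k = r·cos(φ/3 − 2πk/3) for k = 0, 1, 2 gives y = 8.737699, -2.615910, -6.121789.
λ_k = y_k − 1.333333 gives λ = 7.4044, -3.9492, -7.4551 (check: the sum is -4.0000 = tr M).

Eigenvalues sorted in increasing order: [-7.4551, -3.9492, 7.4044].


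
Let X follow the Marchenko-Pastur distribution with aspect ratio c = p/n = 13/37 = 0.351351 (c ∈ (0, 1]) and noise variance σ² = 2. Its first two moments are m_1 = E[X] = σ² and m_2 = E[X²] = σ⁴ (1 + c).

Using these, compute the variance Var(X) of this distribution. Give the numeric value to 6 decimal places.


m_1 = E[X] = σ² = 2, so m_1² = 4.
m_2 = E[X²] = σ⁴ (1 + c) = 4 · (1 + 0.351351) = 4 · 1.351351 = 5.405405.
(Note m_2 − m_1² simplifies to c · σ⁴ = 0.351351 · 4.)

Var(X) = m_2 − m_1² = 5.405405 − 4 = 1.405405.


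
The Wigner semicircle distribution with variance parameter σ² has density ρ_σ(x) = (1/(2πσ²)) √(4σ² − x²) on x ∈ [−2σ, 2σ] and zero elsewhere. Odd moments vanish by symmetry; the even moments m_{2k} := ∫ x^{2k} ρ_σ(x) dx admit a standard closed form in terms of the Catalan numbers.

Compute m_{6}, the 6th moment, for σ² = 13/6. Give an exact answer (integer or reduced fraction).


By the scaled semicircle moment identity, m_{2k} = σ^{2k} · C_k with k = 3.
C_3 = (1/(k+1)) · C(2k, k) = (1/4) · C(6, 3) = (1/4) · 20 = 5.
σ^{2k} = (σ²)^k = (13/6)^3 = 2197/216.

Therefore m_{6} = σ^{6} · C_3 = (2197/216) · 5 = 10985/216.


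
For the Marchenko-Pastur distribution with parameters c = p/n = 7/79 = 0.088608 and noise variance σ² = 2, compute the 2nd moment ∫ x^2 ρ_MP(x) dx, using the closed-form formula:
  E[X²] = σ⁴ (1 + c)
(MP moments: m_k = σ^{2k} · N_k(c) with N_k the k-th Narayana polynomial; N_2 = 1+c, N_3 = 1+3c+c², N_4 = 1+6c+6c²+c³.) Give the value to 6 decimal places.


E[X²] = σ⁴ (1 + c) (second MP moment). With σ² = 2 (so σ⁴ = 4) and c = 7/79 = 0.088608: E[X²] = 4 · (1 + 0.088608) = 4 · 1.088608.

So E[X^2] = 4.354430.


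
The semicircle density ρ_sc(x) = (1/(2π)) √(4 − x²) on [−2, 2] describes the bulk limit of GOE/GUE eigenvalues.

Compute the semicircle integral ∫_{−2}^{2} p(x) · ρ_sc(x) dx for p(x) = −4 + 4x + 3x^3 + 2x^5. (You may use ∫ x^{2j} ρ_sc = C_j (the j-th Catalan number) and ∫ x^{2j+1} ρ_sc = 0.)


Write p(x) = Σ a_i x^i, split into monomials and integrate each against ρ_sc separately.
Using ∫ x^{2j} ρ_sc = C_j = (1/(j+1)) C(2j, j) (Catalan numbers) and ∫ x^{2j+1} ρ_sc = 0 (odd monomials vanish by symmetry):
  i = 0 (even): a_0 · C_{0} = -4 · 1 = -4
  i = 1 (odd): ∫ x^1 ρ_sc = 0 (vanishes)
  i = 3 (odd): ∫ x^3 ρ_sc = 0 (vanishes)
  i = 5 (odd): ∫ x^5 ρ_sc = 0 (vanishes)

Summing the contributions: ∫_{−2}^{2} p(x) ρ_sc(x) dx = -4.


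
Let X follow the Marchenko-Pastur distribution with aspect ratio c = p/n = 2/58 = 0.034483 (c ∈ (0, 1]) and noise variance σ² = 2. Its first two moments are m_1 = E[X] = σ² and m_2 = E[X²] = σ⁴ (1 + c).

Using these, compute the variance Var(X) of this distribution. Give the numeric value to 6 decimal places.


m_1 = E[X] = σ² = 2, so m_1² = 4.
m_2 = E[X²] = σ⁴ (1 + c) = 4 · (1 + 0.034483) = 4 · 1.034483 = 4.137931.
(Note m_2 − m_1² simplifies to c · σ⁴ = 0.034483 · 4.)

Var(X) = m_2 − m_1² = 4.137931 − 4 = 0.137931.


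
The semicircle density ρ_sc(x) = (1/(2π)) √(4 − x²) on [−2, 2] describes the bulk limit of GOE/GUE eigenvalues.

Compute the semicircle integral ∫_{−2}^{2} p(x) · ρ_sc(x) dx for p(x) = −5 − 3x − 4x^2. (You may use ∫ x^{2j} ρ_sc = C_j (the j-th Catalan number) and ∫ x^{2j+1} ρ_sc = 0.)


Write p(x) = Σ a_i x^i, split into monomials and integrate each against ρ_sc separately.
Using ∫ x^{2j} ρ_sc = C_j = (1/(j+1)) C(2j, j) (Catalan numbers) and ∫ x^{2j+1} ρ_sc = 0 (odd monomials vanish by symmetry):
  i = 0 (even): a_0 · C_{0} = -5 · 1 = -5
  i = 1 (odd): ∫ x^1 ρ_sc = 0 (vanishes)
  i = 2 (even): a_2 · C_{1} = -4 · 1 = -4

Summing the contributions: ∫_{−2}^{2} p(x) ρ_sc(x) dx = (-5) + (-4) = -9.


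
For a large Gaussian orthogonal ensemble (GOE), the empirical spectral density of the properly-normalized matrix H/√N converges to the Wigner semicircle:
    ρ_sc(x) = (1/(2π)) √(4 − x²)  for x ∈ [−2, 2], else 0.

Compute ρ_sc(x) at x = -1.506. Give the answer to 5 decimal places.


ρ_sc(x) = (1/(2π)) √(4 − x²). With x = -1.506:
  4 − x² = 4 − (-1.506)² = 4 − 2.268036 = 1.731964.
  √(4 − x²) = 1.316041.
  1/(2π) = 0.159155.
  ρ_sc(-1.506) = 0.159155 · 1.316041 = 0.209454.

Rounded to 5 decimal places: ρ_sc(-1.506) ≈ 0.20945.


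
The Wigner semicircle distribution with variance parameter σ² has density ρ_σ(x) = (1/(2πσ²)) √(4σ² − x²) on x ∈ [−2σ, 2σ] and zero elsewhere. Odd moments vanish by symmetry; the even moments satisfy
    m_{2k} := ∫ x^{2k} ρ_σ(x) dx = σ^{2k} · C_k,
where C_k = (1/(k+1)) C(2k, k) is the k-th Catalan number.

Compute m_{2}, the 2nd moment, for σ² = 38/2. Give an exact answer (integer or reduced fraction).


By the scaled semicircle moment identity, m_{2k} = σ^{2k} · C_k with k = 1.
C_1 = (1/(k+1)) · C(2k, k) = (1/2) · C(2, 1) = (1/2) · 2 = 1.
σ^{2k} = (σ²)^k = (38/2)^1 = 19.

Therefore m_{2} = σ^{2} · C_1 = 19 · 1 = 19.


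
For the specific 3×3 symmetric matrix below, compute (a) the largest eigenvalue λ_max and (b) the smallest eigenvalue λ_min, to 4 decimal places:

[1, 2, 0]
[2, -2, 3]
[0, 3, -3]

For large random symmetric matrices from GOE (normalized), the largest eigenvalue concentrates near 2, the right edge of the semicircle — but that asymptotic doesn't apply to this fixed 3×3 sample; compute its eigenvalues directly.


Since M is real symmetric, all three eigenvalues are real; they are the roots of det(λI − M) = λ³ − (tr M) λ² + s λ − det M, where s is the sum of the principal 2×2 minors.
tr M = 1 + (-2) + (-3) = -4.
s = (1·(-2) − 2²) + (1·(-3) − 0²) + ((-2)·(-3) − 3²) = -6 + (-3) + (-3) = -12.
det M (expand along row 1) = 1·(-3) − 2·(-6) + 0·6 = 9.
Characteristic polynomial: λ³ + 4λ² − 12λ − 9 = 0.
Substitute λ = y + (tr M)/3 = y − 1.333333 to remove the quadratic term: y³ + p·y + q = 0 with p = s − (tr M)²/3 = -17.333333 and q = −2(tr M)³/27 + (tr M)·s/3 − det M = 11.740741.
Three real roots ⇒ use the trigonometric (Viète) form: r = 2√(−p/3) = 4.807402, φ = arccos(3q/(p·r)) = arccos(-0.422692) = 2.007210 rad.
y_k = r·cos(φ/3 − 2πk/3) for k = 0, 1, 2 gives y = 3.770920, 0.696875, -4.467795.
λ_k = y_k − 1.333333 gives λ = 2.4376, -0.6365, -5.8011 (check: the sum is -4.0000 = tr M).

Hence λ_max = 2.4376 and λ_min = -5.8011.


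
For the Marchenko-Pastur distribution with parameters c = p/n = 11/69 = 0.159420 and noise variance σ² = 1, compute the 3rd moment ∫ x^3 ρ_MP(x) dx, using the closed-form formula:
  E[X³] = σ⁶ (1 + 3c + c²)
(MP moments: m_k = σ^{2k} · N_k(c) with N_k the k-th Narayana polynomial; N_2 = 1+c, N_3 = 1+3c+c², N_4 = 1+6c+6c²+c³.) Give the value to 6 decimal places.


E[X³] = σ⁶ (1 + 3c + c²) (third MP moment). With σ² = 1 (so σ⁶ = 1) and c = 11/69 = 0.159420: E[X³] = 1 · (1 + 3·0.159420 + (0.159420)²) = 1 · 1.503676.

So E[X^3] = 1.503676.


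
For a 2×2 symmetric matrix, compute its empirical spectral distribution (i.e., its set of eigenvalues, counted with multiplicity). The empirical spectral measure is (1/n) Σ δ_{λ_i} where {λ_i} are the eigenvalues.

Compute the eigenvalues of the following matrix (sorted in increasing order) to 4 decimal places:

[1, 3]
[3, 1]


Since M is real symmetric, both eigenvalues are real; they are the roots of det(λI − M) = λ² − (tr M) λ + det M.
tr M = 1 + 1 = 2.
det M = 1·1 − 3² = 1 − 9 = -8.
Characteristic polynomial: λ² − 2λ − 8 = 0.
Discriminant Δ = (tr M)² − 4·det M = 4 − (-32) = 36; √Δ = 6.000000.
λ = (tr M ± √Δ)/2 = (2 ± 6.000000)/2, giving (tr M − √Δ)/2 = -2.0000 and (tr M + √Δ)/2 = 4.0000.

Eigenvalues sorted in increasing order: [-2.0000, 4.0000].


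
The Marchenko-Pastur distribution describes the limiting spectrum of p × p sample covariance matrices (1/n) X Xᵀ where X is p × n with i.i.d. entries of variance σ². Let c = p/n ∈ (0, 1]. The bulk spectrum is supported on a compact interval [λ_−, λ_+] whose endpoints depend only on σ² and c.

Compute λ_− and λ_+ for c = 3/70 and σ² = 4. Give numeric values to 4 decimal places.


c = 3/70 = 0.042857; √c = 0.207020.
λ_− = σ² (1 − √c)² = 4 · (1 − 0.207020)² = 4 · (0.792980)² = 2.515271.
λ_+ = σ² (1 + √c)² = 4 · (1 + 0.207020)² = 4 · (1.207020)² = 5.827586.

Rounded to 4 decimal places: λ_− ≈ 2.5153, λ_+ ≈ 5.8276.


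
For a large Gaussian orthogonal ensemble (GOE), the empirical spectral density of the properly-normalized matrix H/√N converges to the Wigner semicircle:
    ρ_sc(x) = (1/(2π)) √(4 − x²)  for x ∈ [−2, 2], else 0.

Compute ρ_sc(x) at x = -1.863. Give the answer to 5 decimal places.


ρ_sc(x) = (1/(2π)) √(4 − x²). With x = -1.863:
  4 − x² = 4 − (-1.863)² = 4 − 3.470769 = 0.529231.
  √(4 − x²) = 0.727483.
  1/(2π) = 0.159155.
  ρ_sc(-1.863) = 0.159155 · 0.727483 = 0.115782.

Rounded to 5 decimal places: ρ_sc(-1.863) ≈ 0.11578.


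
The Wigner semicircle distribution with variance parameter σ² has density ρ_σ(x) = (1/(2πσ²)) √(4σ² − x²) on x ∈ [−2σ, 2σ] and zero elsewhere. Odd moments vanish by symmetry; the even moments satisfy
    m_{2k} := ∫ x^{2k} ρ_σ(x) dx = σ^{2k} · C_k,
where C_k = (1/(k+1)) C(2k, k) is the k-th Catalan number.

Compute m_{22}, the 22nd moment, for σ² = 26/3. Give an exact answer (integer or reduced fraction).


By the scaled semicircle moment identity, m_{2k} = σ^{2k} · C_k with k = 11.
C_11 = (1/(k+1)) · C(2k, k) = (1/12) · C(22, 11) = (1/12) · 705432 = 58786.
σ^{2k} = (σ²)^k = (26/3)^11 = 3670344486987776/177147.

Therefore m_{22} = σ^{22} · C_11 = (3670344486987776/177147) · 58786 = 215764871012063399936/177147.


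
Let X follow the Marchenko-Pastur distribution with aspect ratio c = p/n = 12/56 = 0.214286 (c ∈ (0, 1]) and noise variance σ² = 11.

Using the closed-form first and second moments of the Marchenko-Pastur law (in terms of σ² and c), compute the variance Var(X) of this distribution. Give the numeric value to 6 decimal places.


Recall the MP moments m_1 = E[X] = σ² and m_2 = E[X²] = σ⁴ (1 + c).
m_1 = E[X] = σ² = 11, so m_1² = 121.
m_2 = E[X²] = σ⁴ (1 + c) = 121 · (1 + 0.214286) = 121 · 1.214286 = 146.928571.
(Note m_2 − m_1² simplifies to c · σ⁴ = 0.214286 · 121.)

Var(X) = m_2 − m_1² = 146.928571 − 121 = 25.928571.


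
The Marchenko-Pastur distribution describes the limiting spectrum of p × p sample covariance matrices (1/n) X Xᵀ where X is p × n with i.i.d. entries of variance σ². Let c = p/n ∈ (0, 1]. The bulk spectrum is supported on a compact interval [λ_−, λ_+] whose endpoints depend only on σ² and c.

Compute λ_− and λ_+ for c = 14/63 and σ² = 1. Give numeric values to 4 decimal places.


c = 14/63 = 0.222222; √c = 0.471405.
λ_− = σ² (1 − √c)² = 1 · (1 − 0.471405)² = 1 · (0.528595)² = 0.279413.
λ_+ = σ² (1 + √c)² = 1 · (1 + 0.471405)² = 1 · (1.471405)² = 2.165031.

Rounded to 4 decimal places: λ_− ≈ 0.2794, λ_+ ≈ 2.1650.


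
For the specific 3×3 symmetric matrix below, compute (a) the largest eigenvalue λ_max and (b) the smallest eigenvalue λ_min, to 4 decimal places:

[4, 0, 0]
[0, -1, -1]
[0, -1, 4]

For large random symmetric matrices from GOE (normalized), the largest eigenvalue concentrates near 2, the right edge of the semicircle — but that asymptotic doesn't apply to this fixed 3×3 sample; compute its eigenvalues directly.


Since M is real symmetric, all three eigenvalues are real; they are the roots of det(λI − M) = λ³ − (tr M) λ² + s λ − det M, where s is the sum of the principal 2×2 minors.
tr M = 4 + (-1) + 4 = 7.
s = (4·(-1) − 0²) + (4·4 − 0²) + ((-1)·4 − (-1)²) = -4 + 16 + (-5) = 7.
det M (expand along row 1) = 4·(-5) − 0·0 + 0·0 = -20.
Characteristic polynomial: λ³ − 7λ² + 7λ + 20 = 0.
Substitute λ = y + (tr M)/3 = y + 2.333333 to remove the quadratic term: y³ + p·y + q = 0 with p = s − (tr M)²/3 = -9.333333 and q = −2(tr M)³/27 + (tr M)·s/3 − det M = 10.925926.
Three real roots ⇒ use the trigonometric (Viète) form: r = 2√(−p/3) = 3.527668, φ = arccos(3q/(p·r)) = arccos(-0.995531) = 3.047021 rad.
y_k = r·cos(φ/3 − 2πk/3) for k = 0, 1, 2 gives y = 1.859249, 1.666667, -3.525916.
λ_k = y_k + 2.333333 gives λ = 4.1926, 4.0000, -1.1926 (check: the sum is 7.0000 = tr M).

Hence λ_max = 4.1926 and λ_min = -1.1926.


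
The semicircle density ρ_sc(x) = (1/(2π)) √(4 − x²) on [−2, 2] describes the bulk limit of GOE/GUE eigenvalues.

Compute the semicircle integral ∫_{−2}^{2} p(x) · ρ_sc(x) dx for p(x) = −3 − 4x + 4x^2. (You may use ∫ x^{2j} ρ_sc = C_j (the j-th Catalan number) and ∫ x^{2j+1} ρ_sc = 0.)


Write p(x) = Σ a_i x^i, split into monomials and integrate each against ρ_sc separately.
Using ∫ x^{2j} ρ_sc = C_j = (1/(j+1)) C(2j, j) (Catalan numbers) and ∫ x^{2j+1} ρ_sc = 0 (odd monomials vanish by symmetry):
  i = 0 (even): a_0 · C_{0} = -3 · 1 = -3
  i = 1 (odd): ∫ x^1 ρ_sc = 0 (vanishes)
  i = 2 (even): a_2 · C_{1} = 4 · 1 = 4

Summing the contributions: ∫_{−2}^{2} p(x) ρ_sc(x) dx = (-3) + 4 = 1.


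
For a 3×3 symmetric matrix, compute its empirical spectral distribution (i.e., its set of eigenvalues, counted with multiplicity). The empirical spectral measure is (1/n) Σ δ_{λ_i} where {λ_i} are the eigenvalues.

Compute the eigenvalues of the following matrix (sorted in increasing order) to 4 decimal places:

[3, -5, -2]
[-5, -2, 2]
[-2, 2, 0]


Since M is real symmetric, all three eigenvalues are real; they are the roots of det(λI − M) = λ³ − (tr M) λ² + s λ − det M, where s is the sum of the principal 2×2 minors.
tr M = 3 + (-2) + 0 = 1.
s = (3·(-2) − (-5)²) + (3·0 − (-2)²) + ((-2)·0 − 2²) = -31 + (-4) + (-4) = -39.
det M (expand along row 1) = 3·(-4) − (-5)·4 + (-2)·(-14) = 36.
Characteristic polynomial: λ³ − λ² − 39λ − 36 = 0.
Substitute λ = y + (tr M)/3 = y + 0.333333 to remove the quadratic term: y³ + p·y + q = 0 with p = s − (tr M)²/3 = -39.333333 and q = −2(tr M)³/27 + (tr M)·s/3 − det M = -49.074074.
Three real roots ⇒ use the trigonometric (Viète) form: r = 2√(−p/3) = 7.241854, φ = arccos(3q/(p·r)) = arccos(0.516848) = 1.027631 rad.
y_k = r·cos(φ/3 − 2πk/3) for k = 0, 1, 2 gives y = 6.821126, -1.304022, -5.517104.
λ_k = y_k + 0.333333 gives λ = 7.1545, -0.9707, -5.1838 (check: the sum is 1.0000 = tr M).

Eigenvalues sorted in increasing order: [-5.1838, -0.9707, 7.1545].


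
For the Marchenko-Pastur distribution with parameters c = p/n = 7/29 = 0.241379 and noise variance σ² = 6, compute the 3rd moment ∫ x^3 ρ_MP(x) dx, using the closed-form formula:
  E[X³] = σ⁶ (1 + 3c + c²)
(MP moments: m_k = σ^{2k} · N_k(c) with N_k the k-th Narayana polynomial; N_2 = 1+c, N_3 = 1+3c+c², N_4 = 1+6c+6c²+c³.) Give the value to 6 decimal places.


E[X³] = σ⁶ (1 + 3c + c²) (third MP moment). With σ² = 6 (so σ⁶ = 216) and c = 7/29 = 0.241379: E[X³] = 216 · (1 + 3·0.241379 + (0.241379)²) = 216 · 1.782402.

So E[X^3] = 384.998811.


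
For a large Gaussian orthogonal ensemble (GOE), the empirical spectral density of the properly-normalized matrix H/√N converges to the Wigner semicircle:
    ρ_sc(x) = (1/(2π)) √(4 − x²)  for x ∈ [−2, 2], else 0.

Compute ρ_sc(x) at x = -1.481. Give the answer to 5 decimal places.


ρ_sc(x) = (1/(2π)) √(4 − x²). With x = -1.481:
  4 − x² = 4 − (-1.481)² = 4 − 2.193361 = 1.806639.
  √(4 − x²) = 1.344113.
  1/(2π) = 0.159155.
  ρ_sc(-1.481) = 0.159155 · 1.344113 = 0.213922.

Rounded to 5 decimal places: ρ_sc(-1.481) ≈ 0.21392.


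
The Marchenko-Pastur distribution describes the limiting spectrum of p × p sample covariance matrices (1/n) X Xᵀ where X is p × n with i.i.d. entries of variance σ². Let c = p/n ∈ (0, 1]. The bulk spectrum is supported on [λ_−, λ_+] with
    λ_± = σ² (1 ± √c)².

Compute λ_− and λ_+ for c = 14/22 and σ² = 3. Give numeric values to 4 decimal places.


c = 14/22 = 0.636364; √c = 0.797724.
λ_− = σ² (1 − √c)² = 3 · (1 − 0.797724)² = 3 · (0.202276)² = 0.122747.
λ_+ = σ² (1 + √c)² = 3 · (1 + 0.797724)² = 3 · (1.797724)² = 9.695435.

Rounded to 4 decimal places: λ_− ≈ 0.1227, λ_+ ≈ 9.6954.


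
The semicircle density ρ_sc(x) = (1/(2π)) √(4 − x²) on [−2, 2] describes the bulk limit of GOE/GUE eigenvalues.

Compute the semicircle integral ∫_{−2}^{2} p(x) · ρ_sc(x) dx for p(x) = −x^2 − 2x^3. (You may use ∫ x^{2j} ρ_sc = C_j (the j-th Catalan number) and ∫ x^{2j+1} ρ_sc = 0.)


Write p(x) = Σ a_i x^i, split into monomials and integrate each against ρ_sc separately.
Using ∫ x^{2j} ρ_sc = C_j = (1/(j+1)) C(2j, j) (Catalan numbers) and ∫ x^{2j+1} ρ_sc = 0 (odd monomials vanish by symmetry):
  i = 2 (even): a_2 · C_{1} = -1 · 1 = -1
  i = 3 (odd): ∫ x^3 ρ_sc = 0 (vanishes)

Summing the contributions: ∫_{−2}^{2} p(x) ρ_sc(x) dx = -1.


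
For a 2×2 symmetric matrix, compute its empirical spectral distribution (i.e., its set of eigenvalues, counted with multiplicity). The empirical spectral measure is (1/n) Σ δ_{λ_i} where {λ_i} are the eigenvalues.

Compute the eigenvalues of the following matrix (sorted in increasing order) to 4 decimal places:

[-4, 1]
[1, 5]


Since M is real symmetric, both eigenvalues are real; they are the roots of det(λI − M) = λ² − (tr M) λ + det M.
tr M = -4 + 5 = 1.
det M = (-4)·5 − 1² = -20 − 1 = -21.
Characteristic polynomial: λ² − λ − 21 = 0.
Discriminant Δ = (tr M)² − 4·det M = 1 − (-84) = 85; √Δ = 9.219544.
λ = (tr M ± √Δ)/2 = (1 ± 9.219544)/2, giving (tr M − √Δ)/2 = -4.1098 and (tr M + √Δ)/2 = 5.1098.

Eigenvalues sorted in increasing order: [-4.1098, 5.1098].


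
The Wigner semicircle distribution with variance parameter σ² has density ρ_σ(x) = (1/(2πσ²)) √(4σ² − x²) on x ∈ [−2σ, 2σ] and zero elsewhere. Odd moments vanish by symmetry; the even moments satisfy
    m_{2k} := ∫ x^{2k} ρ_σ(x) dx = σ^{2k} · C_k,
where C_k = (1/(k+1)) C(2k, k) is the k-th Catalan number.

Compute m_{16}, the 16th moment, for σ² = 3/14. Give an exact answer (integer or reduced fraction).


By the scaled semicircle moment identity, m_{2k} = σ^{2k} · C_k with k = 8.
C_8 = (1/(k+1)) · C(2k, k) = (1/9) · C(16, 8) = (1/9) · 12870 = 1430.
σ^{2k} = (σ²)^k = (3/14)^8 = 6561/1475789056.

Therefore m_{16} = σ^{16} · C_8 = (6561/1475789056) · 1430 = 4691115/737894528.


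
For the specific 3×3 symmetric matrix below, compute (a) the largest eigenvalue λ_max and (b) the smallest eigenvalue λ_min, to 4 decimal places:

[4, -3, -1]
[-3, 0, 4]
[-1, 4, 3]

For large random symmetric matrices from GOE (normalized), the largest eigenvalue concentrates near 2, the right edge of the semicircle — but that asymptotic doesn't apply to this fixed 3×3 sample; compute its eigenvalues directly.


Since M is real symmetric, all three eigenvalues are real; they are the roots of det(λI − M) = λ³ − (tr M) λ² + s λ − det M, where s is the sum of the principal 2×2 minors.
tr M = 4 + 0 + 3 = 7.
s = (4·0 − (-3)²) + (4·3 − (-1)²) + (0·3 − 4²) = -9 + 11 + (-16) = -14.
det M (expand along row 1) = 4·(-16) − (-3)·(-5) + (-1)·(-12) = -67.
Characteristic polynomial: λ³ − 7λ² − 14λ + 67 = 0.
Substitute λ = y + (tr M)/3 = y + 2.333333 to remove the quadratic term: y³ + p·y + q = 0 with p = s − (tr M)²/3 = -30.333333 and q = −2(tr M)³/27 + (tr M)·s/3 − det M = 8.925926.
Three real roots ⇒ use the trigonometric (Viète) form: r = 2√(−p/3) = 6.359595, φ = arccos(3q/(p·r)) = arccos(-0.138811) = 1.710057 rad.
y_k = r·cos(φ/3 − 2πk/3) for k = 0, 1, 2 gives y = 5.354083, 0.295109, -5.649192.
λ_k = y_k + 2.333333 gives λ = 7.6874, 2.6284, -3.3159 (check: the sum is 7.0000 = tr M).

Hence λ_max = 7.6874 and λ_min = -3.3159.


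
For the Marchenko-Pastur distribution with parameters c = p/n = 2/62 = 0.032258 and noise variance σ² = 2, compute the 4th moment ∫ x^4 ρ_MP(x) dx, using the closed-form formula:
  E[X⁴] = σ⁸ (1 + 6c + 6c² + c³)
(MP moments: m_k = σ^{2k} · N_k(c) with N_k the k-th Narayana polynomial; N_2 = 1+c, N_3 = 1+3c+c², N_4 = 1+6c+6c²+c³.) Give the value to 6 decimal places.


E[X⁴] = σ⁸ (1 + 6c + 6c² + c³) (fourth MP moment). With σ² = 2 (so σ⁸ = 16) and c = 2/62 = 0.032258: E[X⁴] = 16 · (1 + 6·0.032258 + 6·(0.032258)² + (0.032258)³) = 16 · 1.199825.

So E[X^4] = 19.197207.


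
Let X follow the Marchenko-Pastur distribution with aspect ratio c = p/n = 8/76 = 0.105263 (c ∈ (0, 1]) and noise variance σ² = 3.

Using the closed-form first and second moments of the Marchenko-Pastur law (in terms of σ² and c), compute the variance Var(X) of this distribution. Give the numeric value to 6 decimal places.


Recall the MP moments m_1 = E[X] = σ² and m_2 = E[X²] = σ⁴ (1 + c).
m_1 = E[X] = σ² = 3, so m_1² = 9.
m_2 = E[X²] = σ⁴ (1 + c) = 9 · (1 + 0.105263) = 9 · 1.105263 = 9.947368.
(Note m_2 − m_1² simplifies to c · σ⁴ = 0.105263 · 9.)

Var(X) = m_2 − m_1² = 9.947368 − 9 = 0.947368.


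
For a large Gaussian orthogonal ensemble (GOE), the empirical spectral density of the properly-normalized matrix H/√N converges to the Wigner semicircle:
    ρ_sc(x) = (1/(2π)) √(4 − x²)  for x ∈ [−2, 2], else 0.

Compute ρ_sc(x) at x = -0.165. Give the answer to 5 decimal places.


ρ_sc(x) = (1/(2π)) √(4 − x²). With x = -0.165:
  4 − x² = 4 − (-0.165)² = 4 − 0.027225 = 3.972775.
  √(4 − x²) = 1.993182.
  1/(2π) = 0.159155.
  ρ_sc(-0.165) = 0.159155 · 1.993182 = 0.317225.

Rounded to 5 decimal places: ρ_sc(-0.165) ≈ 0.31722.


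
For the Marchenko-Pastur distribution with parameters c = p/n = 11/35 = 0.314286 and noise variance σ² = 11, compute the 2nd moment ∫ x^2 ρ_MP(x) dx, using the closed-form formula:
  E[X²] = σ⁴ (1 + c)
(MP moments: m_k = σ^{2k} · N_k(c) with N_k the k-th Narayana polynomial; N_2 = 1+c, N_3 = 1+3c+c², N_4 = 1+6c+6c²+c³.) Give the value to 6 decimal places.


E[X²] = σ⁴ (1 + c) (second MP moment). With σ² = 11 (so σ⁴ = 121) and c = 11/35 = 0.314286: E[X²] = 121 · (1 + 0.314286) = 121 · 1.314286.

So E[X^2] = 159.028571.


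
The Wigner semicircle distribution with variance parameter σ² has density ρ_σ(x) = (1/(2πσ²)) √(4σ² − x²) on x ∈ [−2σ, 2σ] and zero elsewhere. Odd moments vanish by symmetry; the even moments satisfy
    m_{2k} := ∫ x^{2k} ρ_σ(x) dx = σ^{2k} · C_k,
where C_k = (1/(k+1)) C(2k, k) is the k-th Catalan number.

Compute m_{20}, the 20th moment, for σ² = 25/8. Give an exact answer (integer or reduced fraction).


By the scaled semicircle moment identity, m_{2k} = σ^{2k} · C_k with k = 10.
C_10 = (1/(k+1)) · C(2k, k) = (1/11) · C(20, 10) = (1/11) · 184756 = 16796.
σ^{2k} = (σ²)^k = (25/8)^10 = 95367431640625/1073741824.

Therefore m_{20} = σ^{20} · C_10 = (95367431640625/1073741824) · 16796 = 400447845458984375/268435456.


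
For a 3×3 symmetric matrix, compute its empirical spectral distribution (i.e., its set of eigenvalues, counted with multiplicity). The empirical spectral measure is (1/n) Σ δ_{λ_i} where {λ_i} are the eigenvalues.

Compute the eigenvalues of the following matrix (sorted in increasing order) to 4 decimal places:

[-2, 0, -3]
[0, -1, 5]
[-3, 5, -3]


Since M is real symmetric, all three eigenvalues are real; they are the roots of det(λI − M) = λ³ − (tr M) λ² + s λ − det M, where s is the sum of the principal 2×2 minors.
tr M = -2 + (-1) + (-3) = -6.
s = ((-2)·(-1) − 0²) + ((-2)·(-3) − (-3)²) + ((-1)·(-3) − 5²) = 2 + (-3) + (-22) = -23.
det M (expand along row 1) = (-2)·(-22) − 0·15 + (-3)·(-3) = 53.
Characteristic polynomial: λ³ + 6λ² − 23λ − 53 = 0.
Substitute λ = y + (tr M)/3 = y − 2.000000 to remove the quadratic term: y³ + p·y + q = 0 with p = s − (tr M)²/3 = -35.000000 and q = −2(tr M)³/27 + (tr M)·s/3 − det M = 9.000000.
Three real roots ⇒ use the trigonometric (Viète) form: r = 2√(−p/3) = 6.831301, φ = arccos(3q/(p·r)) = arccos(-0.112926) = 1.683963 rad.
y_k = r·cos(φ/3 − 2πk/3) for k = 0, 1, 2 gives y = 5.783055, 0.257631, -6.040687.
λ_k = y_k − 2.000000 gives λ = 3.7831, -1.7424, -8.0407 (check: the sum is -6.0000 = tr M).

Eigenvalues sorted in increasing order: [-8.0407, -1.7424, 3.7831].
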